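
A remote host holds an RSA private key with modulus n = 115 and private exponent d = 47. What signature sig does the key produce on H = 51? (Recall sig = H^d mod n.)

H^2 ≡ 51^2 = 2601 ≡ 71
H^4 ≡ 71^2 = 5041 ≡ 96
H^8 ≡ 96^2 = 9216 ≡ 16
H^16 ≡ 16^2 = 256 ≡ 26
H^32 ≡ 26^2 = 676 ≡ 101
47 = 32 + 8 + 4 + 2 + 1, so H^47 ≡ 101·16·96·71·51 ≡ 56 (mod 115)

56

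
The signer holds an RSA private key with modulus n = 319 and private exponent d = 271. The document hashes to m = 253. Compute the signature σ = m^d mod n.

m^2 ≡ 253^2 = 64009 ≡ 209
m^4 ≡ 209^2 = 43681 ≡ 297
m^8 ≡ 297^2 = 88209 ≡ 165
m^16 ≡ 165^2 = 27225 ≡ 110
m^32 ≡ 110^2 = 12100 ≡ 297
m^64 ≡ 297^2 = 88209 ≡ 165
m^128 ≡ 165^2 = 27225 ≡ 110
m^256 ≡ 110^2 = 12100 ≡ 297
271 = 256 + 8 + 4 + 2 + 1, so m^271 ≡ 297·165·297·209·253 ≡ 143 (mod 319)

143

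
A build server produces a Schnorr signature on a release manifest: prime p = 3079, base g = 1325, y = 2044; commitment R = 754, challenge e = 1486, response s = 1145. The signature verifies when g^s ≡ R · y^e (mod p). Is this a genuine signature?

genuine

g^s mod p:
1325^2 = 1755625 ≡ 595
1325^4 ≡ 595^2 = 354025 ≡ 3019
1325^8 ≡ 3019^2 = 9114361 ≡ 521
1325^16 ≡ 521^2 = 271441 ≡ 489
1325^32 ≡ 489^2 = 239121 ≡ 2038
1325^64 ≡ 2038^2 = 4153444 ≡ 2952
1325^128 ≡ 2952^2 = 8714304 ≡ 734
1325^256 ≡ 734^2 = 538756 ≡ 3010
1325^512 ≡ 3010^2 = 9060100 ≡ 1682
1325^1024 ≡ 1682^2 = 2829124 ≡ 2602
1145 = 1024 + 64 + 32 + 16 + 8 + 1, so 1325^1145 ≡ 2602·2952·2038·489·521·1325 ≡ 840 (mod 3079)
R · y^e mod p:
2044^2 = 4177936 ≡ 2812
2044^4 ≡ 2812^2 = 7907344 ≡ 472
2044^8 ≡ 472^2 = 222784 ≡ 1096
2044^16 ≡ 1096^2 = 1201216 ≡ 406
2044^32 ≡ 406^2 = 164836 ≡ 1649
2044^64 ≡ 1649^2 = 2719201 ≡ 444
2044^128 ≡ 444^2 = 197136 ≡ 80
2044^256 ≡ 80^2 = 6400 ≡ 242
2044^512 ≡ 242^2 = 58564 ≡ 63
2044^1024 ≡ 63^2 = 3969 ≡ 890
1486 = 1024 + 256 + 128 + 64 + 8 + 4 + 2, so 2044^1486 ≡ 890·242·80·444·1096·472·2812 ≡ 973 (mod 3079)
754·973 = 733642 ≡ 840 (mod 3079)
840 ≡ 840 (mod 3079); signature holds.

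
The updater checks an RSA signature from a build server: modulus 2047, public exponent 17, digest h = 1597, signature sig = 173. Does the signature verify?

does not verify

Squares mod 2047: sig^1≡173, sig^2≡1271, sig^4≡358, sig^8≡1250, sig^16≡639
17 = 16 + 1, so sig^17 ≡ 639·173 ≡ 9 (mod 2047)
9 ≠ 1597, so verification fails.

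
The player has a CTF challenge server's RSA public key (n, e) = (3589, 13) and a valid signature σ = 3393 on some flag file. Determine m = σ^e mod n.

3060

Squares mod 3589: σ^1≡3393, σ^2≡2526, σ^4≡3023, σ^8≡935
13 = 8 + 4 + 1, so σ^13 ≡ 935·3023·3393 ≡ 3060 (mod 3589)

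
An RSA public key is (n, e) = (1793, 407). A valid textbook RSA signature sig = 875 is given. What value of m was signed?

503

Squares mod 1793: sig^1≡875, sig^2≡14, sig^4≡196, sig^8≡763, sig^16≡1237, sig^32≡740, sig^64≡735, sig^128≡532, sig^256≡1523
407 = 256 + 128 + 16 + 4 + 2 + 1, so sig^407 ≡ 1523·532·1237·196·14·875 ≡ 503 (mod 1793)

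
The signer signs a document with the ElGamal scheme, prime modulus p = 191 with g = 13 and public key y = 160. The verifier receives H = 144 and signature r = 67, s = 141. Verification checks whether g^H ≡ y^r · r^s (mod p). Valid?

yes

Left side g^H mod p:
13^2 = 169
13^4 ≡ 169^2 = 28561 ≡ 102
13^8 ≡ 102^2 = 10404 ≡ 90
13^16 ≡ 90^2 = 8100 ≡ 78
13^32 ≡ 78^2 = 6084 ≡ 163
13^64 ≡ 163^2 = 26569 ≡ 20
13^128 ≡ 20^2 = 400 ≡ 18
144 = 128 + 16, so 13^144 ≡ 18·78 ≡ 67 (mod 191)
Right side y^r · r^s mod p:
160^2 = 25600 ≡ 6
160^4 ≡ 6^2 = 36
160^8 ≡ 36^2 = 1296 ≡ 150
160^16 ≡ 150^2 = 22500 ≡ 153
160^32 ≡ 153^2 = 23409 ≡ 107
160^64 ≡ 107^2 = 11449 ≡ 180
67 = 64 + 2 + 1, so 160^67 ≡ 180·6·160 ≡ 136 (mod 191)
67^2 = 4489 ≡ 96
67^4 ≡ 96^2 = 9216 ≡ 48
67^8 ≡ 48^2 = 2304 ≡ 12
67^16 ≡ 12^2 = 144
67^32 ≡ 144^2 = 20736 ≡ 108
67^64 ≡ 108^2 = 11664 ≡ 13
67^128 ≡ 13^2 = 169
141 = 128 + 8 + 4 + 1, so 67^141 ≡ 169·12·48·67 ≡ 162 (mod 191)
136·162 = 22032 ≡ 67 (mod 191)
67 ≡ 67 (mod 191), so the signature is genuine.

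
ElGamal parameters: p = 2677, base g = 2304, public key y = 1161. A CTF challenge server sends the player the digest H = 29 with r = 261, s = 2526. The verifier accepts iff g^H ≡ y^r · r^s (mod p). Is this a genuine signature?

forged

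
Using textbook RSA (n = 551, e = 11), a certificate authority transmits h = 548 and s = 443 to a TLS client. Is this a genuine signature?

Squares mod 551: s^1≡443, s^2≡93, s^4≡384, s^8≡339
11 = 8 + 2 + 1, so s^11 ≡ 339·93·443 ≡ 264 (mod 551)
The recovered value 264 does not match the digest 548.

forged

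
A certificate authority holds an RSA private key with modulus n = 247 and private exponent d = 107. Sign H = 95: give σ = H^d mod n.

H^2 ≡ 95^2 = 9025 ≡ 133
H^4 ≡ 133^2 = 17689 ≡ 152
H^8 ≡ 152^2 = 23104 ≡ 133
H^16 ≡ 133^2 = 17689 ≡ 152
H^32 ≡ 152^2 = 23104 ≡ 133
H^64 ≡ 133^2 = 17689 ≡ 152
107 = 64 + 32 + 8 + 2 + 1, so H^107 ≡ 152·133·133·133·95 ≡ 114 (mod 247)

114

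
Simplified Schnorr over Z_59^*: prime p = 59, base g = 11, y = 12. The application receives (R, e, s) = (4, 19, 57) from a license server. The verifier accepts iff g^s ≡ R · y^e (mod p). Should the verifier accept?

reject

g^s mod p:
11^57 mod 59 = 43
R · y^e mod p:
12^19 mod 59 = 4
4·4 = 16 ≡ 16 (mod 59)
43 ≠ 16; the check fails.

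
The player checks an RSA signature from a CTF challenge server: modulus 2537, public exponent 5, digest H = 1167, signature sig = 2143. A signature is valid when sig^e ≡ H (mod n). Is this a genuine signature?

genuine

Squares mod 2537: sig^1≡2143, sig^2≡479, sig^4≡1111
5 = 4 + 1, so sig^5 ≡ 1111·2143 ≡ 1167 (mod 2537)
1167 = H, so the signature checks out.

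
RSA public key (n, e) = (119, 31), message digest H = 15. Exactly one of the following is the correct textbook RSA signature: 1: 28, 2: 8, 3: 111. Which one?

2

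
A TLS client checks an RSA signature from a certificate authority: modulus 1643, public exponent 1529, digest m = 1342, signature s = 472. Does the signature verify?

Squares mod 1643: s^1≡472, s^2≡979, s^4≡572, s^8≡227, s^16≡596, s^32≡328, s^64≡789, s^128≡1467, s^256≡1402, s^512≡576, s^1024≡1533
1529 = 1024 + 256 + 128 + 64 + 32 + 16 + 8 + 1, so s^1529 ≡ 1533·1402·1467·789·328·596·227·472 ≡ 1404 (mod 1643)
1404 ≠ 1342, so verification fails.

does not verify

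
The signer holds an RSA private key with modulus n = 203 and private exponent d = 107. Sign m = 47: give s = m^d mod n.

31

m^107 mod 203 = 31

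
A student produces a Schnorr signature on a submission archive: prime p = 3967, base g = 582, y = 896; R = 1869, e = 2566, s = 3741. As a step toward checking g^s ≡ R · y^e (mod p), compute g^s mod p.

582^2 = 338724 ≡ 1529
582^4 ≡ 1529^2 = 2337841 ≡ 1278
582^8 ≡ 1278^2 = 1633284 ≡ 2847
582^16 ≡ 2847^2 = 8105409 ≡ 828
582^32 ≡ 828^2 = 685584 ≡ 3260
582^64 ≡ 3260^2 = 10627600 ≡ 7
582^128 ≡ 7^2 = 49
582^256 ≡ 49^2 = 2401
582^512 ≡ 2401^2 = 5764801 ≡ 750
582^1024 ≡ 750^2 = 562500 ≡ 3153
582^2048 ≡ 3153^2 = 9941409 ≡ 107
3741 = 2048 + 1024 + 512 + 128 + 16 + 8 + 4 + 1, so 582^3741 ≡ 107·3153·750·49·828·2847·1278·582 ≡ 1315 (mod 3967)

1315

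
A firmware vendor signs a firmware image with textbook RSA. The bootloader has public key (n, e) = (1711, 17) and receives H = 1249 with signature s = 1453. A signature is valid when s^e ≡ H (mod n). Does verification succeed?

passes

s^17 mod 1711 = 1249
Since 1249 equals the digest 1249, verification succeeds.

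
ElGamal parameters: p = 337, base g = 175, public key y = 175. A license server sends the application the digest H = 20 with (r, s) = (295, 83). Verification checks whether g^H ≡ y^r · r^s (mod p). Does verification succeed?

passes

Left side g^H mod p:
175^2 = 30625 ≡ 295
175^4 ≡ 295^2 = 87025 ≡ 79
175^8 ≡ 79^2 = 6241 ≡ 175
175^16 ≡ 175^2 = 30625 ≡ 295
20 = 16 + 4, so 175^20 ≡ 295·79 ≡ 52 (mod 337)
Right side y^r · r^s mod p:
175^2 = 30625 ≡ 295
175^4 ≡ 295^2 = 87025 ≡ 79
175^8 ≡ 79^2 = 6241 ≡ 175
175^16 ≡ 175^2 = 30625 ≡ 295
175^32 ≡ 295^2 = 87025 ≡ 79
175^64 ≡ 79^2 = 6241 ≡ 175
175^128 ≡ 175^2 = 30625 ≡ 295
175^256 ≡ 295^2 = 87025 ≡ 79
295 = 256 + 32 + 4 + 2 + 1, so 175^295 ≡ 79·79·79·295·175 ≡ 175 (mod 337)
295^2 = 87025 ≡ 79
295^4 ≡ 79^2 = 6241 ≡ 175
295^8 ≡ 175^2 = 30625 ≡ 295
295^16 ≡ 295^2 = 87025 ≡ 79
295^32 ≡ 79^2 = 6241 ≡ 175
295^64 ≡ 175^2 = 30625 ≡ 295
83 = 64 + 16 + 2 + 1, so 295^83 ≡ 295·79·79·295 ≡ 8 (mod 337)
175·8 = 1400 ≡ 52 (mod 337)
52 ≡ 52 (mod 337), so the signature is genuine.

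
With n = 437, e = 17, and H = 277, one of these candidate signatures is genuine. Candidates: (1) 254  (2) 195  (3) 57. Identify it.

Candidate 1: 254^17 mod 437 = 277
  → matches H = 277
Candidate 2: 195^17 mod 437 = 175
Candidate 3: 57^17 mod 437 = 152

1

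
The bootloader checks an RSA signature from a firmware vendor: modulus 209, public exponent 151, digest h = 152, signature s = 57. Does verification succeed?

fails

s^151 mod 209 = 57
The recovered value 57 does not match the digest 152.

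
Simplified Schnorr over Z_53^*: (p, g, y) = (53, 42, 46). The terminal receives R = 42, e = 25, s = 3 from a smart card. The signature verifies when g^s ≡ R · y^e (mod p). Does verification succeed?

passes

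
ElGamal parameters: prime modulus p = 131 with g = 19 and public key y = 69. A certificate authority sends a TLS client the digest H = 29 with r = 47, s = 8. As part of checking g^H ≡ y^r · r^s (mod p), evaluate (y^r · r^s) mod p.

47

69^2 = 4761 ≡ 45
69^4 ≡ 45^2 = 2025 ≡ 60
69^8 ≡ 60^2 = 3600 ≡ 63
69^16 ≡ 63^2 = 3969 ≡ 39
69^32 ≡ 39^2 = 1521 ≡ 80
47 = 32 + 8 + 4 + 2 + 1, so 69^47 ≡ 80·63·60·45·69 ≡ 68 (mod 131)
47^2 = 2209 ≡ 113
47^4 ≡ 113^2 = 12769 ≡ 62
47^8 ≡ 62^2 = 3844 ≡ 45
y^r · r^s ≡ 68·45 = 3060 ≡ 47 (mod 131)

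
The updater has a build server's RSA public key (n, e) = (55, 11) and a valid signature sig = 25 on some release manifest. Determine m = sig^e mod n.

25

sig^2 ≡ 25^2 = 625 ≡ 20
sig^4 ≡ 20^2 = 400 ≡ 15
sig^8 ≡ 15^2 = 225 ≡ 5
11 = 8 + 2 + 1, so sig^11 ≡ 5·20·25 ≡ 25 (mod 55)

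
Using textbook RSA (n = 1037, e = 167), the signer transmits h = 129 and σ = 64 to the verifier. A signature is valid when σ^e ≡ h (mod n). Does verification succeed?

σ^167 mod 1037 = 174
σ^167 mod 1037 = 174, but h = 129.

fails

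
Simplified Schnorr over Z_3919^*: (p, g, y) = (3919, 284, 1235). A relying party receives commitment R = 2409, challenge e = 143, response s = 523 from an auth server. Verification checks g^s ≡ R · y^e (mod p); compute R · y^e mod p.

3191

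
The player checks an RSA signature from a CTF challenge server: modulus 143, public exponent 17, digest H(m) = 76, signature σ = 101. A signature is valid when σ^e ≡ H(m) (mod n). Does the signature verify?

does not verify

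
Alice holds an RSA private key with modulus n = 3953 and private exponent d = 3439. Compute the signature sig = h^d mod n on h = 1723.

2932

h^2 ≡ 1723^2 = 2968729 ≡ 26
h^4 ≡ 26^2 = 676
h^8 ≡ 676^2 = 456976 ≡ 2381
h^16 ≡ 2381^2 = 5669161 ≡ 559
h^32 ≡ 559^2 = 312481 ≡ 194
h^64 ≡ 194^2 = 37636 ≡ 2059
h^128 ≡ 2059^2 = 4239481 ≡ 1865
h^256 ≡ 1865^2 = 3478225 ≡ 3538
h^512 ≡ 3538^2 = 12517444 ≡ 2246
h^1024 ≡ 2246^2 = 5044516 ≡ 488
h^2048 ≡ 488^2 = 238144 ≡ 964
3439 = 2048 + 1024 + 256 + 64 + 32 + 8 + 4 + 2 + 1, so h^3439 ≡ 964·488·3538·2059·194·2381·676·26·1723 ≡ 2932 (mod 3953)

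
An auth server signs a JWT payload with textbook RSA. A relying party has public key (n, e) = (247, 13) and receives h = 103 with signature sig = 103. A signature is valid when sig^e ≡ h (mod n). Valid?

Squares mod 247: sig^1≡103, sig^2≡235, sig^4≡144, sig^8≡235
13 = 8 + 4 + 1, so sig^13 ≡ 235·144·103 ≡ 103 (mod 247)
Since 103 equals the digest 103, verification succeeds.

yes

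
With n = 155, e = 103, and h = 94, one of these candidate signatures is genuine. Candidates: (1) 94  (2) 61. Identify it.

Candidate 1: 94^2 = 8836 ≡ 1; 94^4 ≡ 1^2 = 1; 94^8 ≡ 1^2 = 1; 94^16 ≡ 1^2 = 1; 94^32 ≡ 1^2 = 1; 94^64 ≡ 1^2 = 1; 103 = 64 + 32 + 4 + 2 + 1, so 94^103 ≡ 1·1·1·1·94 ≡ 94 (mod 155)
  → matches h = 94
Candidate 2: 61^2 = 3721 ≡ 1; 61^4 ≡ 1^2 = 1; 61^8 ≡ 1^2 = 1; 61^16 ≡ 1^2 = 1; 61^32 ≡ 1^2 = 1; 61^64 ≡ 1^2 = 1; 103 = 64 + 32 + 4 + 2 + 1, so 61^103 ≡ 1·1·1·1·61 ≡ 61 (mod 155)

1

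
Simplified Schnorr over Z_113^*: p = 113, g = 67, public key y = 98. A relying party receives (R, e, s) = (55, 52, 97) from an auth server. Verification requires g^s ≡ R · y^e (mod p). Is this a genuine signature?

g^s mod p:
67^2 = 4489 ≡ 82
67^4 ≡ 82^2 = 6724 ≡ 57
67^8 ≡ 57^2 = 3249 ≡ 85
67^16 ≡ 85^2 = 7225 ≡ 106
67^32 ≡ 106^2 = 11236 ≡ 49
67^64 ≡ 49^2 = 2401 ≡ 28
97 = 64 + 32 + 1, so 67^97 ≡ 28·49·67 ≡ 55 (mod 113)
R · y^e mod p:
98^2 = 9604 ≡ 112
98^4 ≡ 112^2 = 12544 ≡ 1
98^8 ≡ 1^2 = 1
98^16 ≡ 1^2 = 1
98^32 ≡ 1^2 = 1
52 = 32 + 16 + 4, so 98^52 ≡ 1·1·1 ≡ 1 (mod 113)
55·1 = 55 ≡ 55 (mod 113)
55 ≡ 55 (mod 113); signature holds.

genuine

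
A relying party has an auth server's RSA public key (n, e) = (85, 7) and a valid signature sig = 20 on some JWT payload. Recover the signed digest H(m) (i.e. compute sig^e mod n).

45

sig^7 mod 85 = 45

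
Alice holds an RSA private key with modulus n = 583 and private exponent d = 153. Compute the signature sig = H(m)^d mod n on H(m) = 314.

(H(m))^153 mod 583 = 183

183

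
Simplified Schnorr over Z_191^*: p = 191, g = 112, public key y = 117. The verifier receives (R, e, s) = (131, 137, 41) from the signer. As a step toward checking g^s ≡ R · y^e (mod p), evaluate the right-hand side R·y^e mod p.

94

Squares mod 191: 117^1≡117, 117^2≡128, 117^4≡149, 117^8≡45, 117^16≡115, 117^32≡46, 117^64≡15, 117^128≡34
137 = 128 + 8 + 1, so 117^137 ≡ 34·45·117 ≡ 43 (mod 191)
R · y^e ≡ 131·43 = 5633 ≡ 94 (mod 191)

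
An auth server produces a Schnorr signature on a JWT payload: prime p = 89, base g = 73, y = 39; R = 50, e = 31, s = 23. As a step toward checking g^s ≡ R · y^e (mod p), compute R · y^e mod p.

73

Squares mod 89: 39^1≡39, 39^2≡8, 39^4≡64, 39^8≡2, 39^16≡4
31 = 16 + 8 + 4 + 2 + 1, so 39^31 ≡ 4·2·64·8·39 ≡ 78 (mod 89)
R · y^e ≡ 50·78 = 3900 ≡ 73 (mod 89)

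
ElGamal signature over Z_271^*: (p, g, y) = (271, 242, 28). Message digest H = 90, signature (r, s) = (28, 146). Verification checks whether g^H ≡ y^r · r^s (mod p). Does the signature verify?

verifies

Left side g^H mod p:
Squares mod 271: 242^1≡242, 242^2≡28, 242^4≡242, 242^8≡28, 242^16≡242, 242^32≡28, 242^64≡242
90 = 64 + 16 + 8 + 2, so 242^90 ≡ 242·242·28·28 ≡ 1 (mod 271)
Right side y^r · r^s mod p:
Squares mod 271: 28^1≡28, 28^2≡242, 28^4≡28, 28^8≡242, 28^16≡28
28 = 16 + 8 + 4, so 28^28 ≡ 28·242·28 ≡ 28 (mod 271)
Squares mod 271: 28^1≡28, 28^2≡242, 28^4≡28, 28^8≡242, 28^16≡28, 28^32≡242, 28^64≡28, 28^128≡242
146 = 128 + 16 + 2, so 28^146 ≡ 242·28·242 ≡ 242 (mod 271)
28·242 = 6776 ≡ 1 (mod 271)
1 ≡ 1 (mod 271), so the signature is genuine.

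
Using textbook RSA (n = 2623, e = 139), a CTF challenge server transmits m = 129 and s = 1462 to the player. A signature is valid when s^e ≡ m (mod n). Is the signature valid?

valid

s^139 mod 2623 = 129
129 = m, so the signature checks out.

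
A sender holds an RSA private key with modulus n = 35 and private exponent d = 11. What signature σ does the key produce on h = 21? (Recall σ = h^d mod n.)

21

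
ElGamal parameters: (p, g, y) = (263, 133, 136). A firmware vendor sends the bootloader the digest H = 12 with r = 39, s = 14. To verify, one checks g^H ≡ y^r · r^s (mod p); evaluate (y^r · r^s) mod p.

136^2 = 18496 ≡ 86
136^4 ≡ 86^2 = 7396 ≡ 32
136^8 ≡ 32^2 = 1024 ≡ 235
136^16 ≡ 235^2 = 55225 ≡ 258
136^32 ≡ 258^2 = 66564 ≡ 25
39 = 32 + 4 + 2 + 1, so 136^39 ≡ 25·32·86·136 ≡ 49 (mod 263)
39^2 = 1521 ≡ 206
39^4 ≡ 206^2 = 42436 ≡ 93
39^8 ≡ 93^2 = 8649 ≡ 233
14 = 8 + 4 + 2, so 39^14 ≡ 233·93·206 ≡ 178 (mod 263)
y^r · r^s ≡ 49·178 = 8722 ≡ 43 (mod 263)

43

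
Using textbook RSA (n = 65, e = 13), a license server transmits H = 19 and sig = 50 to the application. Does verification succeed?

sig^2 ≡ 50^2 = 2500 ≡ 30
sig^4 ≡ 30^2 = 900 ≡ 55
sig^8 ≡ 55^2 = 3025 ≡ 35
13 = 8 + 4 + 1, so sig^13 ≡ 35·55·50 ≡ 50 (mod 65)
The recovered value 50 does not match the digest 19.

fails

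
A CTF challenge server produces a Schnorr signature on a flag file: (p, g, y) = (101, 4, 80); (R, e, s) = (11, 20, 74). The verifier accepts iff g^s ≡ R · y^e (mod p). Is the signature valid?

invalid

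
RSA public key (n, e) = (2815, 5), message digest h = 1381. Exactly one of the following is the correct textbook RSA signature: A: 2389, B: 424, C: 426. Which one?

C

Candidate A: 2389^5 mod 2815 = 1434
Candidate B: 424^5 mod 2815 = 194
Candidate C: 426^5 mod 2815 = 1381
  → matches h = 1381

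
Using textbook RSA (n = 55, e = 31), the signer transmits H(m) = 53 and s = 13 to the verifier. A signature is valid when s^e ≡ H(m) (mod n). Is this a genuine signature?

s^31 mod 55 = 2
The recovered value 2 does not match the digest 53.

forged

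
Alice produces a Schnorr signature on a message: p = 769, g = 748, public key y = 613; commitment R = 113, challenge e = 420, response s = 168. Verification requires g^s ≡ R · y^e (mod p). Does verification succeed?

g^s mod p:
748^2 = 559504 ≡ 441
748^4 ≡ 441^2 = 194481 ≡ 693
748^8 ≡ 693^2 = 480249 ≡ 393
748^16 ≡ 393^2 = 154449 ≡ 649
748^32 ≡ 649^2 = 421201 ≡ 558
748^64 ≡ 558^2 = 311364 ≡ 688
748^128 ≡ 688^2 = 473344 ≡ 409
168 = 128 + 32 + 8, so 748^168 ≡ 409·558·393 ≡ 469 (mod 769)
R · y^e mod p:
613^2 = 375769 ≡ 497
613^4 ≡ 497^2 = 247009 ≡ 160
613^8 ≡ 160^2 = 25600 ≡ 223
613^16 ≡ 223^2 = 49729 ≡ 513
613^32 ≡ 513^2 = 263169 ≡ 171
613^64 ≡ 171^2 = 29241 ≡ 19
613^128 ≡ 19^2 = 361
613^256 ≡ 361^2 = 130321 ≡ 360
420 = 256 + 128 + 32 + 4, so 613^420 ≡ 360·361·171·160 ≡ 324 (mod 769)
113·324 = 36612 ≡ 469 (mod 769)
469 ≡ 469 (mod 769); signature holds.

passes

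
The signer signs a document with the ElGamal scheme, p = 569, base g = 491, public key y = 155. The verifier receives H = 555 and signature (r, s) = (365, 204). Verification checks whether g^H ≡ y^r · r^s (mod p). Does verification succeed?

passes

Left side g^H mod p:
491^555 mod 569 = 44
Right side y^r · r^s mod p:
155^365 mod 569 = 181
365^204 mod 569 = 170
181·170 = 30770 ≡ 44 (mod 569)
44 ≡ 44 (mod 569), so the signature is genuine.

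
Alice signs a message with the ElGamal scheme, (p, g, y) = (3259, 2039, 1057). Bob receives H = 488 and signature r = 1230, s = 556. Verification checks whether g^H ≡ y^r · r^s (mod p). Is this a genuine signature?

genuine

Left side g^H mod p:
Squares mod 3259: 2039^1≡2039, 2039^2≡2296, 2039^4≡1813, 2039^8≡1897, 2039^16≡673, 2039^32≡3187, 2039^64≡1925, 2039^128≡142, 2039^256≡610
488 = 256 + 128 + 64 + 32 + 8, so 2039^488 ≡ 610·142·1925·3187·1897 ≡ 538 (mod 3259)
Right side y^r · r^s mod p:
Squares mod 3259: 1057^1≡1057, 1057^2≡2671, 1057^4≡290, 1057^8≡2625, 1057^16≡1099, 1057^32≡1971, 1057^64≡113, 1057^128≡2992, 1057^256≡2850, 1057^512≡1072, 1057^1024≡2016
1230 = 1024 + 128 + 64 + 8 + 4 + 2, so 1057^1230 ≡ 2016·2992·113·2625·290·2671 ≡ 631 (mod 3259)
Squares mod 3259: 1230^1≡1230, 1230^2≡724, 1230^4≡2736, 1230^8≡3032, 1230^16≡2644, 1230^32≡181, 1230^64≡171, 1230^128≡3169, 1230^256≡1582, 1230^512≡3071
556 = 512 + 32 + 8 + 4, so 1230^556 ≡ 3071·181·3032·2736 ≡ 1917 (mod 3259)
631·1917 = 1209627 ≡ 538 (mod 3259)
538 ≡ 538 (mod 3259), so the signature is genuine.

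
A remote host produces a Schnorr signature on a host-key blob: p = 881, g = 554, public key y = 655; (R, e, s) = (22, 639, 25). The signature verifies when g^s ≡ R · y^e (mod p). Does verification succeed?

fails

g^s mod p:
554^25 mod 881 = 357
R · y^e mod p:
655^639 mod 881 = 158
22·158 = 3476 ≡ 833 (mod 881)
357 ≠ 833; the check fails.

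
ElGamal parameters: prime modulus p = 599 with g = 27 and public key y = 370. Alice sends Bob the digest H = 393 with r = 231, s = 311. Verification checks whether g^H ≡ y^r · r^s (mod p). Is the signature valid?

invalid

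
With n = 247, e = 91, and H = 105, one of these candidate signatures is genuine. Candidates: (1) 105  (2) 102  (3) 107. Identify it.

1

Candidate 1: Squares mod 247: 105^1≡105, 105^2≡157, 105^4≡196, 105^8≡131, 105^16≡118, 105^32≡92, 105^64≡66; 91 = 64 + 16 + 8 + 2 + 1, so 105^91 ≡ 66·118·131·157·105 ≡ 105 (mod 247)
  → matches H = 105
Candidate 2: Squares mod 247: 102^1≡102, 102^2≡30, 102^4≡159, 102^8≡87, 102^16≡159, 102^32≡87, 102^64≡159; 91 = 64 + 16 + 8 + 2 + 1, so 102^91 ≡ 159·159·87·30·102 ≡ 197 (mod 247)
Candidate 3: Squares mod 247: 107^1≡107, 107^2≡87, 107^4≡159, 107^8≡87, 107^16≡159, 107^32≡87, 107^64≡159; 91 = 64 + 16 + 8 + 2 + 1, so 107^91 ≡ 159·159·87·87·107 ≡ 107 (mod 247)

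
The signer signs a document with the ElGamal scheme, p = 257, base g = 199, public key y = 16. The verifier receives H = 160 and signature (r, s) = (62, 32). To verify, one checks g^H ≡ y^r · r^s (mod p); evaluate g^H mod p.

16

199^2 = 39601 ≡ 23
199^4 ≡ 23^2 = 529 ≡ 15
199^8 ≡ 15^2 = 225
199^16 ≡ 225^2 = 50625 ≡ 253
199^32 ≡ 253^2 = 64009 ≡ 16
199^64 ≡ 16^2 = 256
199^128 ≡ 256^2 = 65536 ≡ 1
160 = 128 + 32, so 199^160 ≡ 1·16 ≡ 16 (mod 257)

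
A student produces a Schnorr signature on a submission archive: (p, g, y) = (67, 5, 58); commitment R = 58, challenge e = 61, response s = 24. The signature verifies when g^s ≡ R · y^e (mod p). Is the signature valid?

invalid

g^s mod p:
5^2 = 25
5^4 ≡ 25^2 = 625 ≡ 22
5^8 ≡ 22^2 = 484 ≡ 15
5^16 ≡ 15^2 = 225 ≡ 24
24 = 16 + 8, so 5^24 ≡ 24·15 ≡ 25 (mod 67)
R · y^e mod p:
58^2 = 3364 ≡ 14
58^4 ≡ 14^2 = 196 ≡ 62
58^8 ≡ 62^2 = 3844 ≡ 25
58^16 ≡ 25^2 = 625 ≡ 22
58^32 ≡ 22^2 = 484 ≡ 15
61 = 32 + 16 + 8 + 4 + 1, so 58^61 ≡ 15·22·25·62·58 ≡ 3 (mod 67)
58·3 = 174 ≡ 40 (mod 67)
25 ≠ 40; the check fails.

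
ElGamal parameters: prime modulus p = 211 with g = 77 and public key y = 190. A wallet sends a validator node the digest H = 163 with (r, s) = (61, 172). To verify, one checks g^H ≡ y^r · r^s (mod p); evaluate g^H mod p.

Squares mod 211: 77^1≡77, 77^2≡21, 77^4≡19, 77^8≡150, 77^16≡134, 77^32≡21, 77^64≡19, 77^128≡150
163 = 128 + 32 + 2 + 1, so 77^163 ≡ 150·21·21·77 ≡ 10 (mod 211)

10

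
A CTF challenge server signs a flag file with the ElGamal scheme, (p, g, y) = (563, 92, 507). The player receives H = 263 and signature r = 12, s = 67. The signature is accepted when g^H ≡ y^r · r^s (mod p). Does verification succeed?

passes

Left side g^H mod p:
92^263 mod 563 = 191
Right side y^r · r^s mod p:
507^12 mod 563 = 39
12^67 mod 563 = 207
39·207 = 8073 ≡ 191 (mod 563)
191 ≡ 191 (mod 563), so the signature is genuine.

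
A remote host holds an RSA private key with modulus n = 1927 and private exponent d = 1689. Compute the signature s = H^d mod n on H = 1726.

1835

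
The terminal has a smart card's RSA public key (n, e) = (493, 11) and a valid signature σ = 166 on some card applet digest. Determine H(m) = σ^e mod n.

Squares mod 493: σ^1≡166, σ^2≡441, σ^4≡239, σ^8≡426
11 = 8 + 2 + 1, so σ^11 ≡ 426·441·166 ≡ 55 (mod 493)

55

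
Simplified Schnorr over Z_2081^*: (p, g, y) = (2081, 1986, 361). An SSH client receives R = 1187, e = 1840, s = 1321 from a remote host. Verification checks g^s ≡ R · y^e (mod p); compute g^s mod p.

444

Squares mod 2081: 1986^1≡1986, 1986^2≡701, 1986^4≡285, 1986^8≡66, 1986^16≡194, 1986^32≡178, 1986^64≡469, 1986^128≡1456, 1986^256≡1478, 1986^512≡1515, 1986^1024≡1963
1321 = 1024 + 256 + 32 + 8 + 1, so 1986^1321 ≡ 1963·1478·178·66·1986 ≡ 444 (mod 2081)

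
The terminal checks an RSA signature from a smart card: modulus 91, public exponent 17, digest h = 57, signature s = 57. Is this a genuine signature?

s^17 mod 91 = 57
57 = h, so the signature checks out.

genuine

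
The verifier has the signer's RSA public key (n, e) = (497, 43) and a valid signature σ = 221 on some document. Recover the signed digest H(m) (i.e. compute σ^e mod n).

200

σ^2 ≡ 221^2 = 48841 ≡ 135
σ^4 ≡ 135^2 = 18225 ≡ 333
σ^8 ≡ 333^2 = 110889 ≡ 58
σ^16 ≡ 58^2 = 3364 ≡ 382
σ^32 ≡ 382^2 = 145924 ≡ 303
43 = 32 + 8 + 2 + 1, so σ^43 ≡ 303·58·135·221 ≡ 200 (mod 497)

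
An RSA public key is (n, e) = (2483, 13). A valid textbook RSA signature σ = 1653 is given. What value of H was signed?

σ^2 ≡ 1653^2 = 2732409 ≡ 1109
σ^4 ≡ 1109^2 = 1229881 ≡ 796
σ^8 ≡ 796^2 = 633616 ≡ 451
13 = 8 + 4 + 1, so σ^13 ≡ 451·796·1653 ≡ 769 (mod 2483)

769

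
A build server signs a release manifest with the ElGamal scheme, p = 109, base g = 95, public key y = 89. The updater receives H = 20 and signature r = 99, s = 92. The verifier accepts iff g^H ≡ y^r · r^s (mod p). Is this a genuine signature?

Left side g^H mod p:
95^2 = 9025 ≡ 87
95^4 ≡ 87^2 = 7569 ≡ 48
95^8 ≡ 48^2 = 2304 ≡ 15
95^16 ≡ 15^2 = 225 ≡ 7
20 = 16 + 4, so 95^20 ≡ 7·48 ≡ 9 (mod 109)
Right side y^r · r^s mod p:
89^2 = 7921 ≡ 73
89^4 ≡ 73^2 = 5329 ≡ 97
89^8 ≡ 97^2 = 9409 ≡ 35
89^16 ≡ 35^2 = 1225 ≡ 26
89^32 ≡ 26^2 = 676 ≡ 22
89^64 ≡ 22^2 = 484 ≡ 48
99 = 64 + 32 + 2 + 1, so 89^99 ≡ 48·22·73·89 ≡ 45 (mod 109)
99^2 = 9801 ≡ 100
99^4 ≡ 100^2 = 10000 ≡ 81
99^8 ≡ 81^2 = 6561 ≡ 21
99^16 ≡ 21^2 = 441 ≡ 5
99^32 ≡ 5^2 = 25
99^64 ≡ 25^2 = 625 ≡ 80
92 = 64 + 16 + 8 + 4, so 99^92 ≡ 80·5·21·81 ≡ 22 (mod 109)
45·22 = 990 ≡ 9 (mod 109)
9 ≡ 9 (mod 109), so the signature is genuine.

genuine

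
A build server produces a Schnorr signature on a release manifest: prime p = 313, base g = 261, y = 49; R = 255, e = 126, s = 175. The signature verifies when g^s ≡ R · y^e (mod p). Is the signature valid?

invalid

g^s mod p:
261^175 mod 313 = 199
R · y^e mod p:
49^126 mod 313 = 19
255·19 = 4845 ≡ 150 (mod 313)
199 ≠ 150; the check fails.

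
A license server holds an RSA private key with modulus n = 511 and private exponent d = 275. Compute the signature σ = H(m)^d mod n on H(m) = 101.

Squares mod 511: (H(m))^1≡101, (H(m))^2≡492, (H(m))^4≡361, (H(m))^8≡16, (H(m))^16≡256, (H(m))^32≡128, (H(m))^64≡32, (H(m))^128≡2, (H(m))^256≡4
275 = 256 + 16 + 2 + 1, so (H(m))^275 ≡ 4·256·492·101 ≡ 250 (mod 511)

250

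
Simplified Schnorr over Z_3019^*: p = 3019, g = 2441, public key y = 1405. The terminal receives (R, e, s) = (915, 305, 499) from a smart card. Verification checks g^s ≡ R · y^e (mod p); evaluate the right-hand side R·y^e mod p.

929

1405^2 = 1974025 ≡ 2618
1405^4 ≡ 2618^2 = 6853924 ≡ 794
1405^8 ≡ 794^2 = 630436 ≡ 2484
1405^16 ≡ 2484^2 = 6170256 ≡ 2439
1405^32 ≡ 2439^2 = 5948721 ≡ 1291
1405^64 ≡ 1291^2 = 1666681 ≡ 193
1405^128 ≡ 193^2 = 37249 ≡ 1021
1405^256 ≡ 1021^2 = 1042441 ≡ 886
305 = 256 + 32 + 16 + 1, so 1405^305 ≡ 886·1291·2439·1405 ≡ 1301 (mod 3019)
R · y^e ≡ 915·1301 = 1190415 ≡ 929 (mod 3019)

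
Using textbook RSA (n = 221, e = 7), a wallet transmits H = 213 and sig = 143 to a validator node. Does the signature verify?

Squares mod 221: sig^1≡143, sig^2≡117, sig^4≡208
7 = 4 + 2 + 1, so sig^7 ≡ 208·117·143 ≡ 182 (mod 221)
sig^7 mod 221 = 182, but H = 213.

does not verify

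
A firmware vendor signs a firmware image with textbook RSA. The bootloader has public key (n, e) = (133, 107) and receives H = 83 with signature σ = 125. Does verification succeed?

passes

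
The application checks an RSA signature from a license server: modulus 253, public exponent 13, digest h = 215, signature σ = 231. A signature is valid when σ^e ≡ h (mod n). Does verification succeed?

Squares mod 253: σ^1≡231, σ^2≡231, σ^4≡231, σ^8≡231
13 = 8 + 4 + 1, so σ^13 ≡ 231·231·231 ≡ 231 (mod 253)
σ^13 mod 253 = 231, but h = 215.

fails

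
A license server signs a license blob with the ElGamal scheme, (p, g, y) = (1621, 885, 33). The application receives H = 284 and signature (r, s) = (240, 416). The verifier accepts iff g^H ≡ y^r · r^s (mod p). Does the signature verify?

verifies

Left side g^H mod p:
885^284 mod 1621 = 1028
Right side y^r · r^s mod p:
33^240 mod 1621 = 343
240^416 mod 1621 = 641
343·641 = 219863 ≡ 1028 (mod 1621)
1028 ≡ 1028 (mod 1621), so the signature is genuine.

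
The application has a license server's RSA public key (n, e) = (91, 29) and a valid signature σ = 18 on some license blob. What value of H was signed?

44

σ^2 ≡ 18^2 = 324 ≡ 51
σ^4 ≡ 51^2 = 2601 ≡ 53
σ^8 ≡ 53^2 = 2809 ≡ 79
σ^16 ≡ 79^2 = 6241 ≡ 53
29 = 16 + 8 + 4 + 1, so σ^29 ≡ 53·79·53·18 ≡ 44 (mod 91)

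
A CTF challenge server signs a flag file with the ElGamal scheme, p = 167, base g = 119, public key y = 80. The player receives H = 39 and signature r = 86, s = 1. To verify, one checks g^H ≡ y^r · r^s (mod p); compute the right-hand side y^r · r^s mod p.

80^2 = 6400 ≡ 54
80^4 ≡ 54^2 = 2916 ≡ 77
80^8 ≡ 77^2 = 5929 ≡ 84
80^16 ≡ 84^2 = 7056 ≡ 42
80^32 ≡ 42^2 = 1764 ≡ 94
80^64 ≡ 94^2 = 8836 ≡ 152
86 = 64 + 16 + 4 + 2, so 80^86 ≡ 152·42·77·54 ≡ 22 (mod 167)
86^1 mod 167 = 86
y^r · r^s ≡ 22·86 = 1892 ≡ 55 (mod 167)

55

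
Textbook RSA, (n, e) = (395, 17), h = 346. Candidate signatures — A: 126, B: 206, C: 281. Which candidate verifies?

A

Candidate A: Squares mod 395: 126^1≡126, 126^2≡76, 126^4≡246, 126^8≡81, 126^16≡241; 17 = 16 + 1, so 126^17 ≡ 241·126 ≡ 346 (mod 395)
  → matches h = 346
Candidate B: Squares mod 395: 206^1≡206, 206^2≡171, 206^4≡11, 206^8≡121, 206^16≡26; 17 = 16 + 1, so 206^17 ≡ 26·206 ≡ 221 (mod 395)
Candidate C: Squares mod 395: 281^1≡281, 281^2≡356, 281^4≡336, 281^8≡321, 281^16≡341; 17 = 16 + 1, so 281^17 ≡ 341·281 ≡ 231 (mod 395)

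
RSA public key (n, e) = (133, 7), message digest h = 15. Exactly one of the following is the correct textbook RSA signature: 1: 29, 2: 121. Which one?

Candidate 1: 29^2 = 841 ≡ 43; 29^4 ≡ 43^2 = 1849 ≡ 120; 7 = 4 + 2 + 1, so 29^7 ≡ 120·43·29 ≡ 15 (mod 133)
  → matches h = 15
Candidate 2: 121^2 = 14641 ≡ 11; 121^4 ≡ 11^2 = 121; 7 = 4 + 2 + 1, so 121^7 ≡ 121·11·121 ≡ 121 (mod 133)

1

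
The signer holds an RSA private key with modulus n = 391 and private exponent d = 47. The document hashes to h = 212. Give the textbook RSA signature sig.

Squares mod 391: h^1≡212, h^2≡370, h^4≡50, h^8≡154, h^16≡256, h^32≡239
47 = 32 + 8 + 4 + 2 + 1, so h^47 ≡ 239·154·50·370·212 ≡ 355 (mod 391)

355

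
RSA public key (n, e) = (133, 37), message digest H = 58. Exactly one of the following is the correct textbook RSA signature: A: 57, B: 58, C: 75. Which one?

B

Candidate A: Squares mod 133: 57^1≡57, 57^2≡57, 57^4≡57, 57^8≡57, 57^16≡57, 57^32≡57; 37 = 32 + 4 + 1, so 57^37 ≡ 57·57·57 ≡ 57 (mod 133)
Candidate B: Squares mod 133: 58^1≡58, 58^2≡39, 58^4≡58, 58^8≡39, 58^16≡58, 58^32≡39; 37 = 32 + 4 + 1, so 58^37 ≡ 39·58·58 ≡ 58 (mod 133)
  → matches H = 58
Candidate C: Squares mod 133: 75^1≡75, 75^2≡39, 75^4≡58, 75^8≡39, 75^16≡58, 75^32≡39; 37 = 32 + 4 + 1, so 75^37 ≡ 39·58·75 ≡ 75 (mod 133)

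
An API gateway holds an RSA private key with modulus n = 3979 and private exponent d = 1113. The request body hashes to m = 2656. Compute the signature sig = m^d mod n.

Squares mod 3979: m^1≡2656, m^2≡3548, m^4≡2727, m^8≡3757, m^16≡1536, m^32≡3728, m^64≡3316, m^128≡1879, m^256≡1268, m^512≡308, m^1024≡3347
1113 = 1024 + 64 + 16 + 8 + 1, so m^1113 ≡ 3347·3316·1536·3757·2656 ≡ 1949 (mod 3979)

1949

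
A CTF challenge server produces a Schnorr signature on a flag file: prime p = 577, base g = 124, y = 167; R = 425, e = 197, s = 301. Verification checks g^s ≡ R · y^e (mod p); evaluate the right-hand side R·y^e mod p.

571

167^2 = 27889 ≡ 193
167^4 ≡ 193^2 = 37249 ≡ 321
167^8 ≡ 321^2 = 103041 ≡ 335
167^16 ≡ 335^2 = 112225 ≡ 287
167^32 ≡ 287^2 = 82369 ≡ 435
167^64 ≡ 435^2 = 189225 ≡ 546
167^128 ≡ 546^2 = 298116 ≡ 384
197 = 128 + 64 + 4 + 1, so 167^197 ≡ 384·546·321·167 ≡ 38 (mod 577)
R · y^e ≡ 425·38 = 16150 ≡ 571 (mod 577)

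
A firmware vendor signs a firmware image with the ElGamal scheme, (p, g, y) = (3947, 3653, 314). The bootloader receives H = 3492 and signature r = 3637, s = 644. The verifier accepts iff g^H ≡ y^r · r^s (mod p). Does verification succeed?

fails

Left side g^H mod p:
3653^3492 mod 3947 = 1722
Right side y^r · r^s mod p:
314^3637 mod 3947 = 1317
3637^644 mod 3947 = 228
1317·228 = 300276 ≡ 304 (mod 3947)
1722 ≠ 304, so verification fails.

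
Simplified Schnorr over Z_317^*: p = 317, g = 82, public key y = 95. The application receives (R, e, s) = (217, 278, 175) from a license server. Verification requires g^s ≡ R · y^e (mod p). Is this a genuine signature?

genuine

g^s mod p:
82^2 = 6724 ≡ 67
82^4 ≡ 67^2 = 4489 ≡ 51
82^8 ≡ 51^2 = 2601 ≡ 65
82^16 ≡ 65^2 = 4225 ≡ 104
82^32 ≡ 104^2 = 10816 ≡ 38
82^64 ≡ 38^2 = 1444 ≡ 176
82^128 ≡ 176^2 = 30976 ≡ 227
175 = 128 + 32 + 8 + 4 + 2 + 1, so 82^175 ≡ 227·38·65·51·67·82 ≡ 286 (mod 317)
R · y^e mod p:
95^2 = 9025 ≡ 149
95^4 ≡ 149^2 = 22201 ≡ 11
95^8 ≡ 11^2 = 121
95^16 ≡ 121^2 = 14641 ≡ 59
95^32 ≡ 59^2 = 3481 ≡ 311
95^64 ≡ 311^2 = 96721 ≡ 36
95^128 ≡ 36^2 = 1296 ≡ 28
95^256 ≡ 28^2 = 784 ≡ 150
278 = 256 + 16 + 4 + 2, so 95^278 ≡ 150·59·11·149 ≡ 181 (mod 317)
217·181 = 39277 ≡ 286 (mod 317)
286 ≡ 286 (mod 317); signature holds.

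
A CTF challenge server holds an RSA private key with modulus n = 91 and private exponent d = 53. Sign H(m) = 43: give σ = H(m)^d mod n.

36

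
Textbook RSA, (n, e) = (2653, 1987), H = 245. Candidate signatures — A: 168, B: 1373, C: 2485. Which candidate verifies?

C

Candidate A: Squares mod 2653: 168^1≡168, 168^2≡1694, 168^4≡1743, 168^8≡364, 168^16≡2499, 168^32≡2492, 168^64≡2044, 168^128≡2114, 168^256≡1344, 168^512≡2296, 168^1024≡105; 1987 = 1024 + 512 + 256 + 128 + 64 + 2 + 1, so 168^1987 ≡ 105·2296·1344·2114·2044·1694·168 ≡ 2408 (mod 2653)
Candidate B: Squares mod 2653: 1373^1≡1373, 1373^2≡1499, 1373^4≡2563, 1373^8≡141, 1373^16≡1310, 1373^32≡2262, 1373^64≡1660, 1373^128≡1786, 1373^256≡890, 1373^512≡1506, 1373^1024≡2374; 1987 = 1024 + 512 + 256 + 128 + 64 + 2 + 1, so 1373^1987 ≡ 2374·1506·890·1786·1660·1499·1373 ≡ 1891 (mod 2653)
Candidate C: Squares mod 2653: 2485^1≡2485, 2485^2≡1694, 2485^4≡1743, 2485^8≡364, 2485^16≡2499, 2485^32≡2492, 2485^64≡2044, 2485^128≡2114, 2485^256≡1344, 2485^512≡2296, 2485^1024≡105; 1987 = 1024 + 512 + 256 + 128 + 64 + 2 + 1, so 2485^1987 ≡ 105·2296·1344·2114·2044·1694·2485 ≡ 245 (mod 2653)
  → matches H = 245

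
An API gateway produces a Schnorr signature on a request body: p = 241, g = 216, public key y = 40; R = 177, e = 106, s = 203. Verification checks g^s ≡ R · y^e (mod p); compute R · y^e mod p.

Squares mod 241: 40^1≡40, 40^2≡154, 40^4≡98, 40^8≡205, 40^16≡91, 40^32≡87, 40^64≡98
106 = 64 + 32 + 8 + 2, so 40^106 ≡ 98·87·205·154 ≡ 150 (mod 241)
R · y^e ≡ 177·150 = 26550 ≡ 40 (mod 241)

40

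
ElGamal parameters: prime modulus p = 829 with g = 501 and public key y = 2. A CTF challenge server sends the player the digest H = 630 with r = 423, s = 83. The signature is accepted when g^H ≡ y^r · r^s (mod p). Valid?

Left side g^H mod p:
501^630 mod 829 = 221
Right side y^r · r^s mod p:
2^423 mod 829 = 317
423^83 mod 829 = 306
317·306 = 97002 ≡ 9 (mod 829)
221 ≠ 9, so verification fails.

no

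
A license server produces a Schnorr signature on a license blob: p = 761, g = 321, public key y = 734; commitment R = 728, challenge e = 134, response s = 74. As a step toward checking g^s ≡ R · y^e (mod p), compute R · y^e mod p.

Squares mod 761: 734^1≡734, 734^2≡729, 734^4≡263, 734^8≡679, 734^16≡636, 734^32≡405, 734^64≡410, 734^128≡680
134 = 128 + 4 + 2, so 734^134 ≡ 680·263·729 ≡ 601 (mod 761)
R · y^e ≡ 728·601 = 437528 ≡ 714 (mod 761)

714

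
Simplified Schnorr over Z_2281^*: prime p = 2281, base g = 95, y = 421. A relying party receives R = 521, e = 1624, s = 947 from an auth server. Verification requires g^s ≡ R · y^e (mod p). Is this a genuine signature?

g^s mod p:
95^947 mod 2281 = 1889
R · y^e mod p:
421^1624 mod 2281 = 529
521·529 = 275609 ≡ 1889 (mod 2281)
1889 ≡ 1889 (mod 2281); signature holds.

genuine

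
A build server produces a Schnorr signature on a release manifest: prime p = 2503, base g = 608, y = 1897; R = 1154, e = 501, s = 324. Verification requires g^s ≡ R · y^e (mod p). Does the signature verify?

g^s mod p:
Squares mod 2503: 608^1≡608, 608^2≡1723, 608^4≡171, 608^8≡1708, 608^16≡1269, 608^32≡932, 608^64≡83, 608^128≡1883, 608^256≡1441
324 = 256 + 64 + 4, so 608^324 ≡ 1441·83·171 ≡ 100 (mod 2503)
R · y^e mod p:
Squares mod 2503: 1897^1≡1897, 1897^2≡1798, 1897^4≡1431, 1897^8≡307, 1897^16≡1638, 1897^32≡2331, 1897^64≡2051, 1897^128≡1561, 1897^256≡1302
501 = 256 + 128 + 64 + 32 + 16 + 4 + 1, so 1897^501 ≡ 1302·1561·2051·2331·1638·1431·1897 ≡ 1796 (mod 2503)
1154·1796 = 2072584 ≡ 100 (mod 2503)
100 ≡ 100 (mod 2503); signature holds.

verifies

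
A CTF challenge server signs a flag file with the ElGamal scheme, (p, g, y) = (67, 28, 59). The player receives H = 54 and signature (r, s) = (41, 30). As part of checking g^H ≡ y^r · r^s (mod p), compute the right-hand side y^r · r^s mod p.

59^2 = 3481 ≡ 64
59^4 ≡ 64^2 = 4096 ≡ 9
59^8 ≡ 9^2 = 81 ≡ 14
59^16 ≡ 14^2 = 196 ≡ 62
59^32 ≡ 62^2 = 3844 ≡ 25
41 = 32 + 8 + 1, so 59^41 ≡ 25·14·59 ≡ 14 (mod 67)
41^2 = 1681 ≡ 6
41^4 ≡ 6^2 = 36
41^8 ≡ 36^2 = 1296 ≡ 23
41^16 ≡ 23^2 = 529 ≡ 60
30 = 16 + 8 + 4 + 2, so 41^30 ≡ 60·23·36·6 ≡ 64 (mod 67)
y^r · r^s ≡ 14·64 = 896 ≡ 25 (mod 67)

25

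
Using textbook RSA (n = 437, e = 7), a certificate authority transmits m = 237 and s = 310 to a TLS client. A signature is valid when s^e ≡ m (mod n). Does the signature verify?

verifies

s^2 ≡ 310^2 = 96100 ≡ 397
s^4 ≡ 397^2 = 157609 ≡ 289
7 = 4 + 2 + 1, so s^7 ≡ 289·397·310 ≡ 237 (mod 437)
s^7 mod 437 = 237 matches m.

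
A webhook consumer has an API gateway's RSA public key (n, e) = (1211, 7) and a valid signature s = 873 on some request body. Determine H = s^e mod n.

s^7 mod 1211 = 565

565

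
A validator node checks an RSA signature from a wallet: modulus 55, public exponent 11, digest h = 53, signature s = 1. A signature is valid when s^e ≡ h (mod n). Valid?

no

s^2 ≡ 1^2 = 1
s^4 ≡ 1^2 = 1
s^8 ≡ 1^2 = 1
11 = 8 + 2 + 1, so s^11 ≡ 1·1·1 ≡ 1 (mod 55)
1 ≠ 53, so verification fails.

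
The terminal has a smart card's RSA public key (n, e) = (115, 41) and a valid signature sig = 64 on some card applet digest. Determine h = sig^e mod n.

39

sig^41 mod 115 = 39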